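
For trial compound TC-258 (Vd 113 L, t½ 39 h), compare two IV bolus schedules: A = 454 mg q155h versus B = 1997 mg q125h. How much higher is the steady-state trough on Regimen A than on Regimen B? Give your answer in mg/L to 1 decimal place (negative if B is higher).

-1.9 mg/L

Regimen A: f = (1/2)^(155/39) ≈ 0.0636; Cmin,ss = (454/113)·f/(1−f) ≈ 0.273 mg/L.
Regimen B: f = (1/2)^(125/39) ≈ 0.1084; Cmin,ss = (1997/113)·f/(1−f) ≈ 2.149 mg/L.
Difference ≈ 0.273 − 2.149 ≈ -1.876 mg/L.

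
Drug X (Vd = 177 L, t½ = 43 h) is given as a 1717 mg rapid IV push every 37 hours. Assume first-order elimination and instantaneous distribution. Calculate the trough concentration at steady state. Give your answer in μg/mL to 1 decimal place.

11.9 μg/mL

k = ln2/t½ = ln2/43 ≈ 0.016120 h⁻¹; fraction remaining f = e^(−kτ) = e^(−0.016120×37) ≈ 0.5508.
Each bolus raises the concentration by D/Vd = 1717/177 ≈ 9.701 μg/mL.
Steady-state trough Cmin,ss = C₀·f/(1−f) ≈ 9.701 × 0.5508/0.4492 ≈ 11.895 μg/mL.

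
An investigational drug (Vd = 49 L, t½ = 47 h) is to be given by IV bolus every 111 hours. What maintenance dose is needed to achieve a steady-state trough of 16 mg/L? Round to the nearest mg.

τ/t½ = 111/47 ≈ 2.3617, so f = (1/2)^(111/47) ≈ 0.194561.
Cmin,ss = (D/Vd)·f/(1−f), so D = Cmin,ss·Vd·(1−f)/f.
D = 16 × 49 × (1−f)/f ≈ 16 × 49 × 4.13978 ≈ 3245.59 mg.

3246 mg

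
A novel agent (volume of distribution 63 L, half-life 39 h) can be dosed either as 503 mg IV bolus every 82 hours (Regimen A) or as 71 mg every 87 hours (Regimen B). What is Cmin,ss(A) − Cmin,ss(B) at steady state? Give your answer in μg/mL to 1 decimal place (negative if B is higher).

Regimen A: f = (1/2)^(82/39) ≈ 0.2328; Cmin,ss = (503/63)·f/(1−f) ≈ 2.423 μg/mL.
Regimen B: f = (1/2)^(87/39) ≈ 0.2130; Cmin,ss = (71/63)·f/(1−f) ≈ 0.305 μg/mL.
Difference ≈ 2.423 − 0.305 ≈ 2.118 μg/mL.

2.1 μg/mL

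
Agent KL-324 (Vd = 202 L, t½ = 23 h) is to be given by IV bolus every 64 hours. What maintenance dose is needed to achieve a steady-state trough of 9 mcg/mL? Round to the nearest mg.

10692 mg

τ/t½ = 64/23 ≈ 2.7826, so f = (1/2)^(64/23) ≈ 0.145329.
Cmin,ss = (D/Vd)·f/(1−f), so D = Cmin,ss·Vd·(1−f)/f.
D = 9 × 202 × (1−f)/f ≈ 9 × 202 × 5.88094 ≈ 10691.55 mg.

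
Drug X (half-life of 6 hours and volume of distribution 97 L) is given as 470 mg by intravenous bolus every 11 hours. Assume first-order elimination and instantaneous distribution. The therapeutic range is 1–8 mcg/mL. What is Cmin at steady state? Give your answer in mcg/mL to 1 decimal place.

1.9 mcg/mL

Over one 11-h interval, 11/6 ≈ 1.8333 half-lives elapse, leaving f ≈ 0.2806 of each dose.
Each bolus raises the concentration by D/Vd = 470/97 ≈ 4.845 mcg/mL.
Steady-state trough Cmin,ss = C₀·f/(1−f) ≈ 4.845 × 0.2806/0.7194 ≈ 1.890 mcg/mL.
Trough 1.9 mcg/mL vs MEC 1 mcg/mL: adequate.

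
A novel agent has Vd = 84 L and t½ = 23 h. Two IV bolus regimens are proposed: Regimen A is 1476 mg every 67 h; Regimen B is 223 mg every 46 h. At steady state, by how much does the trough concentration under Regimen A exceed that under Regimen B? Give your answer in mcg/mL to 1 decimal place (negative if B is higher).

1.8 mcg/mL

Regimen A: f = (1/2)^(67/23) ≈ 0.1328; Cmin,ss = (1476/84)·f/(1−f) ≈ 2.691 mcg/mL.
Regimen B: f = (1/2)^(46/23) ≈ 0.2500; Cmin,ss = (223/84)·f/(1−f) ≈ 0.885 mcg/mL.
Difference ≈ 2.691 − 0.885 ≈ 1.806 mcg/mL.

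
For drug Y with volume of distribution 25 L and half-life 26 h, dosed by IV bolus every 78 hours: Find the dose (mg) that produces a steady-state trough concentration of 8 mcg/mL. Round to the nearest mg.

τ/t½ = 78/26 ≈ 3, so f = (1/2)^(78/26) ≈ 0.125000.
Cmin,ss = (D/Vd)·f/(1−f), so D = Cmin,ss·Vd·(1−f)/f.
D = 8 × 25 × (1−f)/f ≈ 8 × 25 × 7.00000 ≈ 1400.00 mg.

1400 mg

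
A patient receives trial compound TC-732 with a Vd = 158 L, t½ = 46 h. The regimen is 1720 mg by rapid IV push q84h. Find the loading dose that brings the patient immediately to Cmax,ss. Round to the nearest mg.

2396 mg

f = (1/2)^(84/46) ≈ 0.282029; accumulation ratio R = 1/(1−f) ≈ 1.39281.
Loading dose to hit Cmax,ss on first dose: D_load = D_maint·R ≈ 1720 × 1.39281 ≈ 2395.63 mg.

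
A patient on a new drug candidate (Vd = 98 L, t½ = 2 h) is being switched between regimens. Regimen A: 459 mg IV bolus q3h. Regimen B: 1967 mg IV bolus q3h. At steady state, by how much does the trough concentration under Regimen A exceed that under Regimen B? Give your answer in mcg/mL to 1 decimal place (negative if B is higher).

Regimen A: f = (1/2)^(3/2) ≈ 0.3536; Cmin,ss = (459/98)·f/(1−f) ≈ 2.562 mcg/mL.
Regimen B: f = (1/2)^(3/2) ≈ 0.3536; Cmin,ss = (1967/98)·f/(1−f) ≈ 10.980 mcg/mL.
Difference ≈ 2.562 − 10.980 ≈ -8.418 mcg/mL.

-8.4 mcg/mL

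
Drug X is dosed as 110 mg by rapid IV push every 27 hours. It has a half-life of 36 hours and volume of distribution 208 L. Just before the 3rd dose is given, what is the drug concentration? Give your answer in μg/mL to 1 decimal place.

f = (1/2)^(τ/t½) = (1/2)^(27/36) ≈ 0.5946.
C₀ = D/Vd = 110/208 ≈ 0.529 μg/mL.
Before the 3rd dose, 2 doses have been given. Superposition: Cmin = C₀·(f + f²).
≈ 0.529 × (0.5946 + 0.3535) ≈ 0.529 × 0.9481 ≈ 0.502 μg/mL.

0.5 μg/mL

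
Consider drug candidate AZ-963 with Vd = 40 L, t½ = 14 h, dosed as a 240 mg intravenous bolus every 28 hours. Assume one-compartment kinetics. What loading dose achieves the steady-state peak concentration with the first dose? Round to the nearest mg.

f = (1/2)^(28/14) ≈ 0.250000; accumulation ratio R = 1/(1−f) ≈ 1.33333.
Loading dose to hit Cmax,ss on first dose: D_load = D_maint·R ≈ 240 × 1.33333 ≈ 320.00 mg.

320 mg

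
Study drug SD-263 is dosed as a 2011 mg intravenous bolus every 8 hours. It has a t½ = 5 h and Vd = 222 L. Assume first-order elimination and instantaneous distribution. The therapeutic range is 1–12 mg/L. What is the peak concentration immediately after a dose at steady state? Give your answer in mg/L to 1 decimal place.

τ/t½ = 8/5 ≈ 1.6, so fraction remaining f = (1/2)^(8/5) ≈ 0.3299.
At steady state, accumulation factor R = 1/(1 − e^(−kτ)) ≈ 1.4923.
Each bolus raises the concentration by D/Vd = 2011/222 ≈ 9.059 mg/L.
Steady-state peak Cmax,ss = C₀·R ≈ 9.059 × 1.4923 ≈ 13.519 mg/L.
Peak 13.5 mg/L vs MTC 12 mg/L: exceeds toxic threshold.

13.5 mg/L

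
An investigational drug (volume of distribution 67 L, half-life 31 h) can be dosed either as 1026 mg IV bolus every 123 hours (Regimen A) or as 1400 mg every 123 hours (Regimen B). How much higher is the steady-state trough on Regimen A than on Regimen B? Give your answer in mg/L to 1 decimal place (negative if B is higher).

-0.4 mg/L

Regimen A: f = (1/2)^(123/31) ≈ 0.0639; Cmin,ss = (1026/67)·f/(1−f) ≈ 1.045 mg/L.
Regimen B: f = (1/2)^(123/31) ≈ 0.0639; Cmin,ss = (1400/67)·f/(1−f) ≈ 1.426 mg/L.
Difference ≈ 1.045 − 1.426 ≈ -0.381 mg/L.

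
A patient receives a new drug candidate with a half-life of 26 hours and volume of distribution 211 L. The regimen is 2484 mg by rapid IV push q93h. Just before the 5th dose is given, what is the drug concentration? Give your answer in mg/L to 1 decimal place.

1.1 mg/L

f = (1/2)^(τ/t½) = (1/2)^(93/26) ≈ 0.0838.
C₀ = D/Vd = 2484/211 ≈ 11.773 mg/L.
Before the 5th dose, 4 doses have been given. Superposition: Cmin = C₀·(f + f² + … + f^4).
≈ 11.773 × (0.0838 + 0.0070 + 0.0006 + 0.0000) ≈ 11.773 × 0.0914 ≈ 1.076 mg/L.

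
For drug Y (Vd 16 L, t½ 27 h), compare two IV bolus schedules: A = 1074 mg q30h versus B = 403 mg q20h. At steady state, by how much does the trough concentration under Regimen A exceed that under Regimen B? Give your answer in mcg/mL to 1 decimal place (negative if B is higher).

20.3 mcg/mL

Regimen A: f = (1/2)^(30/27) ≈ 0.4629; Cmin,ss = (1074/16)·f/(1−f) ≈ 57.852 mcg/mL.
Regimen B: f = (1/2)^(20/27) ≈ 0.5984; Cmin,ss = (403/16)·f/(1−f) ≈ 37.530 mcg/mL.
Difference ≈ 57.852 − 37.530 ≈ 20.322 mcg/mL.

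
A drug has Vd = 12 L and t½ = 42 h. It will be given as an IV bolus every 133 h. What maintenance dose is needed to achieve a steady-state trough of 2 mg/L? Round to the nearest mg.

192 mg

τ/t½ = 133/42 ≈ 3.1667, so f = (1/2)^(133/42) ≈ 0.111362.
Cmin,ss = (D/Vd)·f/(1−f), so D = Cmin,ss·Vd·(1−f)/f.
D = 2 × 12 × (1−f)/f ≈ 2 × 12 × 7.97972 ≈ 191.51 mg.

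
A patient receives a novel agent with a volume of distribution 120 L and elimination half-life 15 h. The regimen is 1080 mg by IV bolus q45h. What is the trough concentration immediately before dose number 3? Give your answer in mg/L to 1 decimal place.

1.3 mg/L

f = (1/2)^(τ/t½) = (1/2)^(45/15) ≈ 0.1250.
C₀ = D/Vd = 1080/120 ≈ 9.000 mg/L.
Before the 3rd dose, 2 doses have been given. Superposition: Cmin = C₀·(f + f²).
≈ 9.000 × (0.1250 + 0.0156) ≈ 9.000 × 0.1406 ≈ 1.265 mg/L.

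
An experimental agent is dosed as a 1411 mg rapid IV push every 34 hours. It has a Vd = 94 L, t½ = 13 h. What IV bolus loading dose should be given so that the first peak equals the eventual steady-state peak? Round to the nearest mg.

f = (1/2)^(34/13) ≈ 0.163189; accumulation ratio R = 1/(1−f) ≈ 1.19501.
Loading dose to hit Cmax,ss on first dose: D_load = D_maint·R ≈ 1411 × 1.19501 ≈ 1686.16 mg.

1686 mg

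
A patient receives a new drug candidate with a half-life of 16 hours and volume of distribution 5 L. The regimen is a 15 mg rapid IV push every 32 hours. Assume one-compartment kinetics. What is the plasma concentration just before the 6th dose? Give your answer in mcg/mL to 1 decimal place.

f = (1/2)^(τ/t½) = (1/2)^(32/16) ≈ 0.2500.
C₀ = D/Vd = 15/5 ≈ 3.000 mcg/mL.
Before the 6th dose, 5 doses have been given. Superposition: Cmin = C₀·(f + f² + … + f^5).
≈ 3.000 × (0.2500 + 0.0625 + 0.0156 + 0.0039 + 0.0010) ≈ 3.000 × 0.3330 ≈ 0.999 mcg/mL.

1.0 mcg/mL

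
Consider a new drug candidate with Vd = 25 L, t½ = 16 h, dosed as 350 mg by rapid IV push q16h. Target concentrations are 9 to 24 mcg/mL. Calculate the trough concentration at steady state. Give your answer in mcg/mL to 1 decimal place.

The dosing interval is 1 half-life, so f = 2^(−1) = 0.5.
At steady state, R = 1/(1 − 0.5) = 2/1.
Single-dose peak C₀ = D/Vd = 350/25 = 14 mcg/mL.
Steady-state peak Cmax,ss = C₀·R = 14 × 2/1 ≈ 28.000 mcg/mL.
Steady-state trough Cmin,ss = Cmax,ss·f ≈ 28.000 × 0.5 ≈ 14.000 mcg/mL.
Trough 14.0 mcg/mL vs MEC 9 mcg/mL: adequate.

14.0 mcg/mL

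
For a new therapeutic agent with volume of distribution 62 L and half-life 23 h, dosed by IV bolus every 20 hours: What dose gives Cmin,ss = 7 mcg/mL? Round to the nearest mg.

359 mg

τ/t½ = 20/23 ≈ 0.86957, so f = (1/2)^(20/23) ≈ 0.547312.
Cmin,ss = (D/Vd)·f/(1−f), so D = Cmin,ss·Vd·(1−f)/f.
D = 7 × 62 × (1−f)/f ≈ 7 × 62 × 0.82711 ≈ 358.97 mg.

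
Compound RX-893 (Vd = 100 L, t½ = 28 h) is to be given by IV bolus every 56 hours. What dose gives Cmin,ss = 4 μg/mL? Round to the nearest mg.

1200 mg

τ/t½ = 56/28 ≈ 2, so f = (1/2)^(56/28) ≈ 0.250000.
Cmin,ss = (D/Vd)·f/(1−f), so D = Cmin,ss·Vd·(1−f)/f.
D = 4 × 100 × (1−f)/f ≈ 4 × 100 × 3.00000 ≈ 1200.00 mg.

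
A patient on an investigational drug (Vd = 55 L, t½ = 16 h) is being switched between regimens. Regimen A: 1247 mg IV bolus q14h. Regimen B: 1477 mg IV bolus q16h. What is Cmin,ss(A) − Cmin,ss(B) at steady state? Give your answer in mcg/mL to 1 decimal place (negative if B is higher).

Regimen A: f = (1/2)^(14/16) ≈ 0.5453; Cmin,ss = (1247/55)·f/(1−f) ≈ 27.190 mcg/mL.
Regimen B: f = (1/2)^(16/16) ≈ 0.5000; Cmin,ss = (1477/55)·f/(1−f) ≈ 26.855 mcg/mL.
Difference ≈ 27.190 − 26.855 ≈ 0.335 mcg/mL.

0.3 mcg/mL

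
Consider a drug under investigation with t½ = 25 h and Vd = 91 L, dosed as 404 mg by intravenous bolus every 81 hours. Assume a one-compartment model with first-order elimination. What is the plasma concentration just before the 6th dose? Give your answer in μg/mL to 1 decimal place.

f = (1/2)^(τ/t½) = (1/2)^(81/25) ≈ 0.1058.
C₀ = D/Vd = 404/91 ≈ 4.440 μg/mL.
Before the 6th dose, 5 doses have been given. Superposition: Cmin = C₀·(f + f² + … + f^5).
≈ 4.440 × (0.1058 + 0.0112 + 0.0012 + 0.0001 + 0.0000) ≈ 4.440 × 0.1183 ≈ 0.525 μg/mL.

0.5 μg/mL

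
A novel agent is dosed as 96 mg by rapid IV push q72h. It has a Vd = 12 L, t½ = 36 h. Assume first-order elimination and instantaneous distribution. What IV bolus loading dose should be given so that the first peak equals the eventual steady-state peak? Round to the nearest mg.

128 mg

f = (1/2)^(72/36) ≈ 0.250000; accumulation ratio R = 1/(1−f) ≈ 1.33333.
Loading dose to hit Cmax,ss on first dose: D_load = D_maint·R ≈ 96 × 1.33333 ≈ 128.00 mg.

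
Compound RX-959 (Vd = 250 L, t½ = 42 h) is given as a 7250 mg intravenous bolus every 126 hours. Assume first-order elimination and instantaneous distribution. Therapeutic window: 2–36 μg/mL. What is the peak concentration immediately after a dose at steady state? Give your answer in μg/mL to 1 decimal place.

33.1 μg/mL

The dosing interval is 3 half-lives, so f = 2^(−3) = 0.125.
At steady state, R = 1/(1 − 0.125) = 8/7.
Single-dose peak C₀ = D/Vd = 7250/250 = 29 μg/mL.
Steady-state peak Cmax,ss = C₀·R = 29 × 8/7 ≈ 33.143 μg/mL.
Peak 33.1 μg/mL vs MTC 36 μg/mL: below toxic threshold.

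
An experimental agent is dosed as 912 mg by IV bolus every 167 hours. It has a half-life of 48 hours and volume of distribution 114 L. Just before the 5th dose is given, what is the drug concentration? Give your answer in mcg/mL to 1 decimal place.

0.8 mcg/mL

f = (1/2)^(τ/t½) = (1/2)^(167/48) ≈ 0.0897.
C₀ = D/Vd = 912/114 ≈ 8.000 mcg/mL.
Before the 5th dose, 4 doses have been given. Superposition: Cmin = C₀·(f + f² + … + f^4).
≈ 8.000 × (0.0897 + 0.0080 + 0.0007 + 0.0001) ≈ 8.000 × 0.0985 ≈ 0.788 mcg/mL.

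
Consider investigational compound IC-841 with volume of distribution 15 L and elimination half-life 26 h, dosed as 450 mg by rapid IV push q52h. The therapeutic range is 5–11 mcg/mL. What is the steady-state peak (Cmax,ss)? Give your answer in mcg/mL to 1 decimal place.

40.0 mcg/mL

The dosing interval is 2 half-lives, so f = 2^(−2) = 0.25.
Accumulation ratio R = 1/(1 − f) = 1/0.75 = 4/3.
Single-dose peak C₀ = D/Vd = 450/15 = 30 mcg/mL.
Steady-state peak Cmax,ss = C₀·R = 30 × 4/3 ≈ 40.000 mcg/mL.
Peak 40.0 mcg/mL vs MTC 11 mcg/mL: exceeds toxic threshold.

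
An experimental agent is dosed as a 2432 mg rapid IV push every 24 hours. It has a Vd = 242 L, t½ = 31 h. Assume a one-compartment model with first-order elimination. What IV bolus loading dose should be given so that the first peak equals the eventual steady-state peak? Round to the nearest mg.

5856 mg

f = (1/2)^(24/31) ≈ 0.584715; accumulation ratio R = 1/(1−f) ≈ 2.40798.
Loading dose to hit Cmax,ss on first dose: D_load = D_maint·R ≈ 2432 × 2.40798 ≈ 5856.21 mg.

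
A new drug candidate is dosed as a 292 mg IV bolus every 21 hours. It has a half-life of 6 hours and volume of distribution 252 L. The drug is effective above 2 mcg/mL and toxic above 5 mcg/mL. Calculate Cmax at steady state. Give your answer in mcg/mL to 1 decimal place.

1.3 mcg/mL

Over one 21-h interval, 21/6 ≈ 3.5 half-lives elapse, leaving f ≈ 0.0884 of each dose.
Accumulation ratio R = 1/(1 − f) ≈ 1/0.9116 ≈ 1.0970.
Each bolus raises the concentration by D/Vd = 292/252 ≈ 1.159 mcg/mL.
Steady-state peak Cmax,ss = C₀·R ≈ 1.159 × 1.0970 ≈ 1.271 mcg/mL.
Peak 1.3 mcg/mL vs MTC 5 mcg/mL: below toxic threshold.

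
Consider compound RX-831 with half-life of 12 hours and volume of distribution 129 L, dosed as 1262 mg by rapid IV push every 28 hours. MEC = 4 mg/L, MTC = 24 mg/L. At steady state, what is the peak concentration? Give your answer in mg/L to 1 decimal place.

τ/t½ = 28/12 ≈ 2.3333, so fraction remaining f = (1/2)^(28/12) ≈ 0.1984.
Accumulation ratio R = 1/(1 − f) ≈ 1/0.8016 ≈ 1.2475.
Each bolus raises the concentration by D/Vd = 1262/129 ≈ 9.783 mg/L.
Steady-state peak Cmax,ss = C₀·R ≈ 9.783 × 1.2475 ≈ 12.204 mg/L.
Peak 12.2 mg/L vs MTC 24 mg/L: below toxic threshold.

12.2 mg/L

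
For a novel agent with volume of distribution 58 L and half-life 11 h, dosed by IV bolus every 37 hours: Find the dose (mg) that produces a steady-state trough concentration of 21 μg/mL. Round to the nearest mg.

τ/t½ = 37/11 ≈ 3.3636, so f = (1/2)^(37/11) ≈ 0.097150.
Cmin,ss = (D/Vd)·f/(1−f), so D = Cmin,ss·Vd·(1−f)/f.
D = 21 × 58 × (1−f)/f ≈ 21 × 58 × 9.29336 ≈ 11319.31 mg.

11319 mg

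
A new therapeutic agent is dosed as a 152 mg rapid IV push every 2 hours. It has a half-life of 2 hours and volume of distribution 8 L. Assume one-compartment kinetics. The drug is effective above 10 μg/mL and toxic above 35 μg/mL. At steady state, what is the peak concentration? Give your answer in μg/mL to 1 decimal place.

τ = 2 h = 1 half-life, so f = (1/2)^1 = 0.5.
At steady state, R = 1/(1 − 0.5) = 2/1.
Single-dose peak C₀ = D/Vd = 152/8 = 19 μg/mL.
Steady-state peak Cmax,ss = C₀·R = 19 × 2/1 ≈ 38.000 μg/mL.
Peak 38.0 μg/mL vs MTC 35 μg/mL: exceeds toxic threshold.

38.0 μg/mL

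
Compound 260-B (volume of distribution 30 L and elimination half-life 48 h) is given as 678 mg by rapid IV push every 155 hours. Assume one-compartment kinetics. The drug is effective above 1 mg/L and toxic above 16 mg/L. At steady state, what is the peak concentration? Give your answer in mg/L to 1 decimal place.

25.3 mg/L

Over one 155-h interval, 155/48 ≈ 3.2292 half-lives elapse, leaving f ≈ 0.1066 of each dose.
At steady state, accumulation factor R = 1/(1 − e^(−kτ)) ≈ 1.1193.
Each bolus raises the concentration by D/Vd = 678/30 ≈ 22.600 mg/L.
Cmax,ss = C₀/(1 − f) ≈ 22.600/0.8934 ≈ 25.297 mg/L.
Peak 25.3 mg/L vs MTC 16 mg/L: exceeds toxic threshold.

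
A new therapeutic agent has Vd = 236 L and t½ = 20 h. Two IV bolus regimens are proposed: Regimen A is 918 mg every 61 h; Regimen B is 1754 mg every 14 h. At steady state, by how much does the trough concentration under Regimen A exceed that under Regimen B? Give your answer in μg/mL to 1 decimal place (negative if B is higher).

-11.4 μg/mL

Regimen A: f = (1/2)^(61/20) ≈ 0.1207; Cmin,ss = (918/236)·f/(1−f) ≈ 0.534 μg/mL.
Regimen B: f = (1/2)^(14/20) ≈ 0.6156; Cmin,ss = (1754/236)·f/(1−f) ≈ 11.902 μg/mL.
Difference ≈ 0.534 − 11.902 ≈ -11.368 μg/mL.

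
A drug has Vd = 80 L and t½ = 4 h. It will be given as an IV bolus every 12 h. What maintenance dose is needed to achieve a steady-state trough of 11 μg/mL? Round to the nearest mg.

6160 mg

τ/t½ = 12/4 ≈ 3, so f = (1/2)^(12/4) ≈ 0.125000.
Cmin,ss = (D/Vd)·f/(1−f), so D = Cmin,ss·Vd·(1−f)/f.
D = 11 × 80 × (1−f)/f ≈ 11 × 80 × 7.00000 ≈ 6160.00 mg.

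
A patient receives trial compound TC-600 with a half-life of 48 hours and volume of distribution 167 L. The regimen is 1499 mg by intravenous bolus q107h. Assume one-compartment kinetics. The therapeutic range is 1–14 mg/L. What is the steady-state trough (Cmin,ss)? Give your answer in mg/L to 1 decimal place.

Over one 107-h interval, 107/48 ≈ 2.2292 half-lives elapse, leaving f ≈ 0.2133 of each dose.
Accumulation ratio R = 1/(1 − f) ≈ 1/0.7867 ≈ 1.2711.
Single-dose peak C₀ = D/Vd = 1499/167 ≈ 8.976 mg/L.
Cmax,ss = C₀/(1 − f) ≈ 8.976/0.7867 ≈ 11.410 mg/L.
One interval later, Cmin,ss = Cmax,ss·e^(−kτ) ≈ 11.410 × 0.2133 ≈ 2.434 mg/L.
Trough 2.4 mg/L vs MEC 1 mg/L: adequate.

2.4 mg/L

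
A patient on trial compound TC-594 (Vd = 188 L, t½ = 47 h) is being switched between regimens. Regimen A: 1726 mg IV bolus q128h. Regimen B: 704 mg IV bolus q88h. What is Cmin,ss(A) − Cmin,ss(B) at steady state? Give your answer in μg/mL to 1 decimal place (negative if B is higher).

Regimen A: f = (1/2)^(128/47) ≈ 0.1514; Cmin,ss = (1726/188)·f/(1−f) ≈ 1.638 μg/mL.
Regimen B: f = (1/2)^(88/47) ≈ 0.2731; Cmin,ss = (704/188)·f/(1−f) ≈ 1.407 μg/mL.
Difference ≈ 1.638 − 1.407 ≈ 0.231 μg/mL.

0.2 μg/mL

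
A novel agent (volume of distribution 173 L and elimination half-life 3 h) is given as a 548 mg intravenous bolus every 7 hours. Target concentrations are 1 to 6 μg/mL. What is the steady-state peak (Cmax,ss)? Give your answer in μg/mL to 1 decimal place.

4.0 μg/mL

τ/t½ = 7/3 ≈ 2.3333, so fraction remaining f = (1/2)^(7/3) ≈ 0.1984.
Accumulation ratio R = 1/(1 − f) ≈ 1/0.8016 ≈ 1.2475.
Each bolus raises the concentration by D/Vd = 548/173 ≈ 3.168 μg/mL.
Steady-state peak Cmax,ss = C₀·R ≈ 3.168 × 1.2475 ≈ 3.952 μg/mL.
Peak 4.0 μg/mL vs MTC 6 μg/mL: below toxic threshold.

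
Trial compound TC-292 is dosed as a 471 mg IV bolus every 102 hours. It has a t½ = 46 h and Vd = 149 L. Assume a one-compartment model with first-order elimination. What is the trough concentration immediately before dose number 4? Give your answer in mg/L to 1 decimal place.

f = (1/2)^(τ/t½) = (1/2)^(102/46) ≈ 0.2150.
C₀ = D/Vd = 471/149 ≈ 3.161 mg/L.
Before the 4th dose, 3 doses have been given. Superposition: Cmin = C₀·(f + f² + … + f^3).
≈ 3.161 × (0.2150 + 0.0462 + 0.0099) ≈ 3.161 × 0.2711 ≈ 0.857 mg/L.

0.9 mg/L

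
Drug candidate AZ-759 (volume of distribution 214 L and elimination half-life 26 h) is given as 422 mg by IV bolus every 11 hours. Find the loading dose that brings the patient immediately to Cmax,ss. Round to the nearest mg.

f = (1/2)^(11/26) ≈ 0.745832; accumulation ratio R = 1/(1−f) ≈ 3.93441.
Loading dose to hit Cmax,ss on first dose: D_load = D_maint·R ≈ 422 × 3.93441 ≈ 1660.32 mg.

1660 mg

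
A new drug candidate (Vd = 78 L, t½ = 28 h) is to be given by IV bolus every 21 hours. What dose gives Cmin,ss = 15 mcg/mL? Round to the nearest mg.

τ/t½ = 21/28 ≈ 0.75, so f = (1/2)^(21/28) ≈ 0.594604.
Cmin,ss = (D/Vd)·f/(1−f), so D = Cmin,ss·Vd·(1−f)/f.
D = 15 × 78 × (1−f)/f ≈ 15 × 78 × 0.68179 ≈ 797.69 mg.

798 mg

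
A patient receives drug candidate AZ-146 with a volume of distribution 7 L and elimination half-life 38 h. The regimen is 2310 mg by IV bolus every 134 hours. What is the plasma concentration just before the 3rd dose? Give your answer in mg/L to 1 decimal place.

31.1 mg/L

f = (1/2)^(τ/t½) = (1/2)^(134/38) ≈ 0.0868.
C₀ = D/Vd = 2310/7 ≈ 330.000 mg/L.
Before the 3rd dose, 2 doses have been given. Superposition: Cmin = C₀·(f + f²).
≈ 330.000 × (0.0868 + 0.0075) ≈ 330.000 × 0.0943 ≈ 31.119 mg/L.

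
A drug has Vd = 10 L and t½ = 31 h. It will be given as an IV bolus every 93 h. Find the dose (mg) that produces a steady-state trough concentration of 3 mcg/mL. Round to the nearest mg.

210 mg

τ/t½ = 93/31 ≈ 3, so f = (1/2)^(93/31) ≈ 0.125000.
Cmin,ss = (D/Vd)·f/(1−f), so D = Cmin,ss·Vd·(1−f)/f.
D = 3 × 10 × (1−f)/f ≈ 3 × 10 × 7.00000 ≈ 210.00 mg.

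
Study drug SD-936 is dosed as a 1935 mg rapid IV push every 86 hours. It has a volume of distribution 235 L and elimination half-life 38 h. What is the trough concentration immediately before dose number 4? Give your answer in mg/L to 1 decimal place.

2.1 mg/L

f = (1/2)^(τ/t½) = (1/2)^(86/38) ≈ 0.2083.
C₀ = D/Vd = 1935/235 ≈ 8.234 mg/L.
Before the 4th dose, 3 doses have been given. Superposition: Cmin = C₀·(f + f² + … + f^3).
≈ 8.234 × (0.2083 + 0.0434 + 0.0090) ≈ 8.234 × 0.2607 ≈ 2.147 mg/L.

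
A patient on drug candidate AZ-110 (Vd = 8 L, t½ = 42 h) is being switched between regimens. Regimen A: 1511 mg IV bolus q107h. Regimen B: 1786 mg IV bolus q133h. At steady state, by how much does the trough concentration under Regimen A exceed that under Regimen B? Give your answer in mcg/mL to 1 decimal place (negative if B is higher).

Regimen A: f = (1/2)^(107/42) ≈ 0.1710; Cmin,ss = (1511/8)·f/(1−f) ≈ 38.960 mcg/mL.
Regimen B: f = (1/2)^(133/42) ≈ 0.1114; Cmin,ss = (1786/8)·f/(1−f) ≈ 27.988 mcg/mL.
Difference ≈ 38.960 − 27.988 ≈ 10.972 mcg/mL.

11.0 mcg/mL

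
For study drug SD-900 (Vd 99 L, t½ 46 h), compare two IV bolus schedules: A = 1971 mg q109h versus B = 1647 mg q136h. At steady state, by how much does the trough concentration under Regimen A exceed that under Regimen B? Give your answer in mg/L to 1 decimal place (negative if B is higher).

2.3 mg/L

Regimen A: f = (1/2)^(109/46) ≈ 0.1935; Cmin,ss = (1971/99)·f/(1−f) ≈ 4.777 mg/L.
Regimen B: f = (1/2)^(136/46) ≈ 0.1288; Cmin,ss = (1647/99)·f/(1−f) ≈ 2.460 mg/L.
Difference ≈ 4.777 − 2.460 ≈ 2.317 mg/L.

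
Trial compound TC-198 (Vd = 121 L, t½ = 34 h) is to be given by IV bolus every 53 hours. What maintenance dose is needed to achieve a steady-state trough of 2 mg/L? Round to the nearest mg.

471 mg

τ/t½ = 53/34 ≈ 1.5588, so f = (1/2)^(53/34) ≈ 0.339428.
Cmin,ss = (D/Vd)·f/(1−f), so D = Cmin,ss·Vd·(1−f)/f.
D = 2 × 121 × (1−f)/f ≈ 2 × 121 × 1.94613 ≈ 470.96 mg.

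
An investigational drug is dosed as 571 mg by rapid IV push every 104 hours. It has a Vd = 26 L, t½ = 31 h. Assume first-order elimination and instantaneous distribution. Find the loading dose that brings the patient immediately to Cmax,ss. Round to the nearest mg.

633 mg

f = (1/2)^(104/31) ≈ 0.097745; accumulation ratio R = 1/(1−f) ≈ 1.10833.
Loading dose to hit Cmax,ss on first dose: D_load = D_maint·R ≈ 571 × 1.10833 ≈ 632.86 mg.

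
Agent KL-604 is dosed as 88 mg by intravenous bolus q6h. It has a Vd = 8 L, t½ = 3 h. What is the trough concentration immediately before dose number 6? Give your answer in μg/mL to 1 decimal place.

f = (1/2)^(τ/t½) = (1/2)^(6/3) ≈ 0.2500.
C₀ = D/Vd = 88/8 ≈ 11.000 μg/mL.
Before the 6th dose, 5 doses have been given. Superposition: Cmin = C₀·(f + f² + … + f^5).
≈ 11.000 × (0.2500 + 0.0625 + 0.0156 + 0.0039 + 0.0010) ≈ 11.000 × 0.3330 ≈ 3.663 μg/mL.

3.7 μg/mL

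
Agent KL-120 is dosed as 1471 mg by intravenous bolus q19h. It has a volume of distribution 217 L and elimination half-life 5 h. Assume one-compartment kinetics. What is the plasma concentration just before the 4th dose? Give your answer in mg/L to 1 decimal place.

0.5 mg/L

f = (1/2)^(τ/t½) = (1/2)^(19/5) ≈ 0.0718.
C₀ = D/Vd = 1471/217 ≈ 6.779 mg/L.
Before the 4th dose, 3 doses have been given. Superposition: Cmin = C₀·(f + f² + … + f^3).
≈ 6.779 × (0.0718 + 0.0052 + 0.0004) ≈ 6.779 × 0.0774 ≈ 0.525 mg/L.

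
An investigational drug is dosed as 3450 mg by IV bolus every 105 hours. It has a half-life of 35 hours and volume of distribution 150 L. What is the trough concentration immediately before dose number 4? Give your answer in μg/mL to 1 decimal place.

f = (1/2)^(τ/t½) = (1/2)^(105/35) ≈ 0.1250.
C₀ = D/Vd = 3450/150 ≈ 23.000 μg/mL.
Before the 4th dose, 3 doses have been given. Superposition: Cmin = C₀·(f + f² + … + f^3).
≈ 23.000 × (0.1250 + 0.0156 + 0.0020) ≈ 23.000 × 0.1426 ≈ 3.280 μg/mL.

3.3 μg/mL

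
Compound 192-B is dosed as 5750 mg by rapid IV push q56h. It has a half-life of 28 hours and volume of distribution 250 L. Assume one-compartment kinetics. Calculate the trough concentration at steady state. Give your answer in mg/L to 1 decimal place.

τ = 56 h = 2 half-lives, so f = (1/2)^2 = 0.25.
At steady state, R = 1/(1 − 0.25) = 4/3.
Single-dose peak C₀ = D/Vd = 5750/250 = 23 mg/L.
Steady-state peak Cmax,ss = C₀·R = 23 × 4/3 ≈ 30.667 mg/L.
Steady-state trough Cmin,ss = Cmax,ss·f ≈ 30.667 × 0.25 ≈ 7.667 mg/L.

7.7 mg/L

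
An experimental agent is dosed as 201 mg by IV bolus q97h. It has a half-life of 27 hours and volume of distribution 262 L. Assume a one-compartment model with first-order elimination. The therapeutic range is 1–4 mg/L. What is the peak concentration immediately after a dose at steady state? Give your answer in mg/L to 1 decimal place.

0.8 mg/L

k = ln2/t½ = ln2/27 ≈ 0.025672 h⁻¹; fraction remaining f = e^(−kτ) = e^(−0.025672×97) ≈ 0.0829.
Accumulation ratio R = 1/(1 − f) ≈ 1/0.9171 ≈ 1.0904.
Each bolus raises the concentration by D/Vd = 201/262 ≈ 0.767 mg/L.
Steady-state peak Cmax,ss = C₀·R ≈ 0.767 × 1.0904 ≈ 0.836 mg/L.
Peak 0.8 mg/L vs MTC 4 mg/L: below toxic threshold.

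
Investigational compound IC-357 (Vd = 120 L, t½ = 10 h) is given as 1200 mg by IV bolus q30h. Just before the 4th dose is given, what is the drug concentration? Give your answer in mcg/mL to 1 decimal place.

f = (1/2)^(τ/t½) = (1/2)^(30/10) ≈ 0.1250.
C₀ = D/Vd = 1200/120 ≈ 10.000 mcg/mL.
Before the 4th dose, 3 doses have been given. Superposition: Cmin = C₀·(f + f² + … + f^3).
≈ 10.000 × (0.1250 + 0.0156 + 0.0020) ≈ 10.000 × 0.1426 ≈ 1.426 mcg/mL.

1.4 mcg/mL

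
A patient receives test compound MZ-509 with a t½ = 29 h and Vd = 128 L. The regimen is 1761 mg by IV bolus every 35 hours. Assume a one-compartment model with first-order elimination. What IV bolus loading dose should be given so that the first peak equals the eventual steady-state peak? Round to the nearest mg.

3107 mg

f = (1/2)^(35/29) ≈ 0.433199; accumulation ratio R = 1/(1−f) ≈ 1.76429.
Loading dose to hit Cmax,ss on first dose: D_load = D_maint·R ≈ 1761 × 1.76429 ≈ 3106.91 mg.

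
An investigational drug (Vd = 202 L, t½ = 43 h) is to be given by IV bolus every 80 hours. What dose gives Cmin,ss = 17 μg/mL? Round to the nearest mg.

9036 mg

τ/t½ = 80/43 ≈ 1.8605, so f = (1/2)^(80/43) ≈ 0.275387.
Cmin,ss = (D/Vd)·f/(1−f), so D = Cmin,ss·Vd·(1−f)/f.
D = 17 × 202 × (1−f)/f ≈ 17 × 202 × 2.63125 ≈ 9035.71 mg.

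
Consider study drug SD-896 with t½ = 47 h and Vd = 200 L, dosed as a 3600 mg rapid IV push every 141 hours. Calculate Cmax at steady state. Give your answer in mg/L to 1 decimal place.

20.6 mg/L

The dosing interval is 3 half-lives, so f = 2^(−3) = 0.125.
Accumulation ratio R = 1/(1 − f) = 1/0.875 = 8/7.
Single-dose peak C₀ = D/Vd = 3600/200 = 18 mg/L.
Steady-state peak Cmax,ss = C₀·R = 18 × 8/7 ≈ 20.571 mg/L.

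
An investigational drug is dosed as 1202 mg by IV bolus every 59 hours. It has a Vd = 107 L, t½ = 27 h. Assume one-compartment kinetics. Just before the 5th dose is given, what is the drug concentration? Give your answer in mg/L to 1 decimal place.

f = (1/2)^(τ/t½) = (1/2)^(59/27) ≈ 0.2199.
C₀ = D/Vd = 1202/107 ≈ 11.234 mg/L.
Before the 5th dose, 4 doses have been given. Superposition: Cmin = C₀·(f + f² + … + f^4).
≈ 11.234 × (0.2199 + 0.0484 + 0.0106 + 0.0023) ≈ 11.234 × 0.2812 ≈ 3.159 mg/L.

3.2 mg/L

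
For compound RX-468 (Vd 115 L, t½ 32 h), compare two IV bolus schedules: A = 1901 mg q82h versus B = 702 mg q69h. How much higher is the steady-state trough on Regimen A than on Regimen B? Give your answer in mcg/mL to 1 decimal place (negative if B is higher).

Regimen A: f = (1/2)^(82/32) ≈ 0.1693; Cmin,ss = (1901/115)·f/(1−f) ≈ 3.369 mcg/mL.
Regimen B: f = (1/2)^(69/32) ≈ 0.2243; Cmin,ss = (702/115)·f/(1−f) ≈ 1.765 mcg/mL.
Difference ≈ 3.369 − 1.765 ≈ 1.604 mcg/mL.

1.6 mcg/mL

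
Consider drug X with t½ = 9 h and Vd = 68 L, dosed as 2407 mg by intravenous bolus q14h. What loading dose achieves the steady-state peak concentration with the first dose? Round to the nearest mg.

3648 mg

f = (1/2)^(14/9) ≈ 0.340198; accumulation ratio R = 1/(1−f) ≈ 1.51561.
Loading dose to hit Cmax,ss on first dose: D_load = D_maint·R ≈ 2407 × 1.51561 ≈ 3648.07 mg.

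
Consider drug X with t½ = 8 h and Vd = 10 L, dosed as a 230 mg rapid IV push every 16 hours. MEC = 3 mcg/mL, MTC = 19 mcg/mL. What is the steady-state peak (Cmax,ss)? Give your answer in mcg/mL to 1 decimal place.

The dosing interval is 2 half-lives, so f = 2^(−2) = 0.25.
At steady state, R = 1/(1 − 0.25) = 4/3.
Single-dose peak C₀ = D/Vd = 230/10 = 23 mcg/mL.
Steady-state peak Cmax,ss = C₀·R = 23 × 4/3 ≈ 30.667 mcg/mL.
Peak 30.7 mcg/mL vs MTC 19 mcg/mL: exceeds toxic threshold.

30.7 mcg/mL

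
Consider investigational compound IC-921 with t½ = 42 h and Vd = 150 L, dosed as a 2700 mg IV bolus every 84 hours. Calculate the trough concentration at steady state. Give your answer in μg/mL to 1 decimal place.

6.0 μg/mL

The dosing interval is 2 half-lives, so f = 2^(−2) = 0.25.
Accumulation ratio R = 1/(1 − f) = 1/0.75 = 4/3.
Single-dose peak C₀ = D/Vd = 2700/150 = 18 μg/mL.
Steady-state peak Cmax,ss = C₀·R = 18 × 4/3 ≈ 24.000 μg/mL.
Steady-state trough Cmin,ss = Cmax,ss·f ≈ 24.000 × 0.25 ≈ 6.000 μg/mL.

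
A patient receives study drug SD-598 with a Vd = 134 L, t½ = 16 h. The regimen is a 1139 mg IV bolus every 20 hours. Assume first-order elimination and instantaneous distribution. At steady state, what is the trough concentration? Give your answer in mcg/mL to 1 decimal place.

6.2 mcg/mL

k = ln2/t½ = ln2/16 ≈ 0.043322 h⁻¹; fraction remaining f = e^(−kτ) = e^(−0.043322×20) ≈ 0.4204.
Accumulation ratio R = 1/(1 − f) ≈ 1/0.5796 ≈ 1.7253.
Single-dose peak C₀ = D/Vd = 1139/134 ≈ 8.500 mcg/mL.
Cmax,ss = C₀/(1 − f) ≈ 8.500/0.5796 ≈ 14.665 mcg/mL.
Steady-state trough Cmin,ss = Cmax,ss·f ≈ 14.665 × 0.4204 ≈ 6.165 mcg/mL.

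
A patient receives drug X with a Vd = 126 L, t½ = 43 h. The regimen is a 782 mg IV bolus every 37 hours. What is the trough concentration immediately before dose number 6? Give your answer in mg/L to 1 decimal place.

f = (1/2)^(τ/t½) = (1/2)^(37/43) ≈ 0.5508.
C₀ = D/Vd = 782/126 ≈ 6.206 mg/L.
Before the 6th dose, 5 doses have been given. Superposition: Cmin = C₀·(f + f² + … + f^5).
≈ 6.206 × (0.5508 + 0.3034 + 0.1671 + 0.0920 + 0.0507) ≈ 6.206 × 1.1640 ≈ 7.224 mg/L.

7.2 mg/L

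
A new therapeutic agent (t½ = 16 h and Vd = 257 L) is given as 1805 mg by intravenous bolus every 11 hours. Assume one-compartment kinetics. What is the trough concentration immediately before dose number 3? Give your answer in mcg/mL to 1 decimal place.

7.1 mcg/mL

f = (1/2)^(τ/t½) = (1/2)^(11/16) ≈ 0.6209.
C₀ = D/Vd = 1805/257 ≈ 7.023 mcg/mL.
Before the 3rd dose, 2 doses have been given. Superposition: Cmin = C₀·(f + f²).
≈ 7.023 × (0.6209 + 0.3855) ≈ 7.023 × 1.0064 ≈ 7.068 mcg/mL.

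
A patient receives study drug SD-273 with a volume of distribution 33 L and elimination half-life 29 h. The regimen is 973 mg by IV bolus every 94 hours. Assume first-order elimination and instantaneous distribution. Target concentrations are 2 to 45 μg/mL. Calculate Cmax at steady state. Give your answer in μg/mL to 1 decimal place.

τ/t½ = 94/29 ≈ 3.2414, so fraction remaining f = (1/2)^(94/29) ≈ 0.1057.
Accumulation ratio R = 1/(1 − f) ≈ 1/0.8943 ≈ 1.1182.
Single-dose peak C₀ = D/Vd = 973/33 ≈ 29.485 μg/mL.
Steady-state peak Cmax,ss = C₀·R ≈ 29.485 × 1.1182 ≈ 32.970 μg/mL.
Peak 33.0 μg/mL vs MTC 45 μg/mL: below toxic threshold.

33.0 μg/mL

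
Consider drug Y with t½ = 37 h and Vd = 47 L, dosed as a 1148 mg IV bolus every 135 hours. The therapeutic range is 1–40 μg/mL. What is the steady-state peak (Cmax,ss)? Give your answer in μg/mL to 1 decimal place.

26.5 μg/mL

Over one 135-h interval, 135/37 ≈ 3.6486 half-lives elapse, leaving f ≈ 0.0797 of each dose.
Accumulation ratio R = 1/(1 − f) ≈ 1/0.9203 ≈ 1.0866.
Single-dose peak C₀ = D/Vd = 1148/47 ≈ 24.426 μg/mL.
Cmax,ss = C₀/(1 − f) ≈ 24.426/0.9203 ≈ 26.541 μg/mL.
Peak 26.5 μg/mL vs MTC 40 μg/mL: below toxic threshold.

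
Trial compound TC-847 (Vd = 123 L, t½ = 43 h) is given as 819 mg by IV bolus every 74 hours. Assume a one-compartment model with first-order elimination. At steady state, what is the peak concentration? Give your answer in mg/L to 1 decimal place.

Over one 74-h interval, 74/43 ≈ 1.7209 half-lives elapse, leaving f ≈ 0.3034 of each dose.
At steady state, accumulation factor R = 1/(1 − e^(−kτ)) ≈ 1.4355.
Each bolus raises the concentration by D/Vd = 819/123 ≈ 6.659 mg/L.
Steady-state peak Cmax,ss = C₀·R ≈ 6.659 × 1.4355 ≈ 9.559 mg/L.

9.6 mg/L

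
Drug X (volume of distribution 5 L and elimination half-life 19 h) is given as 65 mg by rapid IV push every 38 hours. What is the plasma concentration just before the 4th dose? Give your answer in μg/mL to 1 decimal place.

f = (1/2)^(τ/t½) = (1/2)^(38/19) ≈ 0.2500.
C₀ = D/Vd = 65/5 ≈ 13.000 μg/mL.
Before the 4th dose, 3 doses have been given. Superposition: Cmin = C₀·(f + f² + … + f^3).
≈ 13.000 × (0.2500 + 0.0625 + 0.0156) ≈ 13.000 × 0.3281 ≈ 4.265 μg/mL.

4.3 μg/mL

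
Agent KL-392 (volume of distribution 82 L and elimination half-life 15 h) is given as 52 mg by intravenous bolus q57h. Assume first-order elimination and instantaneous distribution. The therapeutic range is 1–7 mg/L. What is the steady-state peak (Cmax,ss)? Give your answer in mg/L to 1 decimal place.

0.7 mg/L

τ/t½ = 57/15 ≈ 3.8, so fraction remaining f = (1/2)^(57/15) ≈ 0.0718.
Accumulation ratio R = 1/(1 − f) ≈ 1/0.9282 ≈ 1.0774.
Each bolus raises the concentration by D/Vd = 52/82 ≈ 0.634 mg/L.
Steady-state peak Cmax,ss = C₀·R ≈ 0.634 × 1.0774 ≈ 0.683 mg/L.
Peak 0.7 mg/L vs MTC 7 mg/L: below toxic threshold.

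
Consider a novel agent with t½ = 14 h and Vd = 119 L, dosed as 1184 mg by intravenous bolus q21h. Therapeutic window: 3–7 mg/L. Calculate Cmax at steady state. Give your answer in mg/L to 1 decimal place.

τ/t½ = 21/14 ≈ 1.5, so fraction remaining f = (1/2)^(21/14) ≈ 0.3536.
At steady state, accumulation factor R = 1/(1 − e^(−kτ)) ≈ 1.5470.
Each bolus raises the concentration by D/Vd = 1184/119 ≈ 9.950 mg/L.
Steady-state peak Cmax,ss = C₀·R ≈ 9.950 × 1.5470 ≈ 15.393 mg/L.
Peak 15.4 mg/L vs MTC 7 mg/L: exceeds toxic threshold.

15.4 mg/L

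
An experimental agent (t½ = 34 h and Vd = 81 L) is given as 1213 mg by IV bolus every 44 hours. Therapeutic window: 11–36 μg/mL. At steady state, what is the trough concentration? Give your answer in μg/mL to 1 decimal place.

τ/t½ = 44/34 ≈ 1.2941, so fraction remaining f = (1/2)^(44/34) ≈ 0.4078.
At steady state, accumulation factor R = 1/(1 − e^(−kτ)) ≈ 1.6886.
Single-dose peak C₀ = D/Vd = 1213/81 ≈ 14.975 μg/mL.
Cmax,ss = C₀/(1 − f) ≈ 14.975/0.5922 ≈ 25.287 μg/mL.
Steady-state trough Cmin,ss = Cmax,ss·f ≈ 25.287 × 0.4078 ≈ 10.312 μg/mL.
Trough 10.3 μg/mL vs MEC 11 μg/mL: subtherapeutic.

10.3 μg/mL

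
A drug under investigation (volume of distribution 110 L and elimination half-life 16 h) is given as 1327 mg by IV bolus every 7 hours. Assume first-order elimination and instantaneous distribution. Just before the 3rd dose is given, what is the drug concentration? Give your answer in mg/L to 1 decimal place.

15.5 mg/L

f = (1/2)^(τ/t½) = (1/2)^(7/16) ≈ 0.7384.
C₀ = D/Vd = 1327/110 ≈ 12.064 mg/L.
Before the 3rd dose, 2 doses have been given. Superposition: Cmin = C₀·(f + f²).
≈ 12.064 × (0.7384 + 0.5452) ≈ 12.064 × 1.2836 ≈ 15.485 mg/L.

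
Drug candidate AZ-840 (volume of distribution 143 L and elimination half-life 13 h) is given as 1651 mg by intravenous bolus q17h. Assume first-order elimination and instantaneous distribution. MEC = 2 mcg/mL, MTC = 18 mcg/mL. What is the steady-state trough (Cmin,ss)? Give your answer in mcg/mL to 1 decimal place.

7.8 mcg/mL

τ/t½ = 17/13 ≈ 1.3077, so fraction remaining f = (1/2)^(17/13) ≈ 0.4040.
Accumulation ratio R = 1/(1 − f) ≈ 1/0.5960 ≈ 1.6779.
Single-dose peak C₀ = D/Vd = 1651/143 ≈ 11.545 mcg/mL.
Steady-state peak Cmax,ss = C₀·R ≈ 11.545 × 1.6779 ≈ 19.371 mcg/mL.
Steady-state trough Cmin,ss = Cmax,ss·f ≈ 19.371 × 0.4040 ≈ 7.826 mcg/mL.
Trough 7.8 mcg/mL vs MEC 2 mcg/mL: adequate.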